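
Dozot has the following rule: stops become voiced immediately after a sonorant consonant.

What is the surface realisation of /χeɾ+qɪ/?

The rule targets /q/ (voiceless uvular stop), which sits after the trigger /ɾ/ (voiced).
Changing only its voicing to voiced gives [ɢ] — the voiced uvular stop.

[χeɾɢɪ]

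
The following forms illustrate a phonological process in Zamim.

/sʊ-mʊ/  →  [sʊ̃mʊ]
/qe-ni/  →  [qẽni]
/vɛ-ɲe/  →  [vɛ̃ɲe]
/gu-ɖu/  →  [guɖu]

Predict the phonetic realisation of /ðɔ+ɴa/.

The data show regressive nasality assimilation (vowel nasalisation): /ʊ/ → [ʊ̃] before /m/; /e/ → [ẽ] before /n/; /ɛ/ → [ɛ̃] before /ɲ/ — a vowel is nasalised by an immediately following nasal consonant.
No change occurs in [guɖu] because the vowel at the boundary is adjacent to an oral consonant, not a nasal (/u/ next to /ɖ/).
The vowel /ɔ/ is adjacent to the following nasal /ɴ/, so it acquires [+nasal] and surfaces as [ɔ̃].

[ðɔ̃ɴa]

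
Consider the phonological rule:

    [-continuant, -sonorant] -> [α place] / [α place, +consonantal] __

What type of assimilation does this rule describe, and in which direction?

The rule copies the place features (abbreviated [place]) from the environment onto the target, so the assimilating feature is place.
The conditioning segment sits to the left of the focus bar, meaning the trigger precedes the segment that changes — progressive assimilation.

progressive place assimilation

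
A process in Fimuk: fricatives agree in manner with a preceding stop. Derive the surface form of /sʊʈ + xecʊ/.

[sʊʈkecʊ]

/x/ is a voiceless velar fricative. The preceding trigger /ʈ/ is a stop, so /x/ must become a stop as well.
A voiceless velar stop is [k], so the surface segment is [k].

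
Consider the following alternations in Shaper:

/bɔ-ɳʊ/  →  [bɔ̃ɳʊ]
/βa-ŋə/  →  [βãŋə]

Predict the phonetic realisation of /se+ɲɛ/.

The data show regressive nasality assimilation (vowel nasalisation): /ɔ/ → [ɔ̃] before /ɳ/; /a/ → [ã] before /ŋ/ — a vowel is nasalised by an immediately following nasal consonant.
/e/ sits next to the nasal /ɲ/ and is therefore nasalised to [ẽ].

[sẽɲɛ]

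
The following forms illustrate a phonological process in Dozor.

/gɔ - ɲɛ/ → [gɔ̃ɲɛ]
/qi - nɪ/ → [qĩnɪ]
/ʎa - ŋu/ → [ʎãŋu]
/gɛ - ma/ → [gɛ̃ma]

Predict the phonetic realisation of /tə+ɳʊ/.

[tə̃ɳʊ]

The data show regressive nasality assimilation (vowel nasalisation): /ɔ/ → [ɔ̃] before /ɲ/; /i/ → [ĩ] before /n/; /a/ → [ã] before /ŋ/; /ɛ/ → [ɛ̃] before /m/ — a vowel is nasalised by an immediately following nasal consonant.
The vowel /ə/ is adjacent to the following nasal /ɳ/, so it acquires [+nasal] and surfaces as [ə̃].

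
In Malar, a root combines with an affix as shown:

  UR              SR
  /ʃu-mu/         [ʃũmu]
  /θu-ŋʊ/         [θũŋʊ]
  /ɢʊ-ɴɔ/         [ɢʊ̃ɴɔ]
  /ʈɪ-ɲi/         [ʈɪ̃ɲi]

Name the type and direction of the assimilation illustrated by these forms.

regressive nasality assimilation (vowel nasalisation)

The vowel /u/ surfaces as nasalised [ũ] next to the following nasal /m/ — it has acquired the [+nasal] feature of its neighbour.
The other forms show the same pattern: /u/ → [ũ] before /ŋ/; /ʊ/ → [ʊ̃] before /ɴ/; /ɪ/ → [ɪ̃] before /ɲ/ — each time a vowel is nasalised next to a following nasal.
Because the conditioning nasal is to the right of the vowel that changes, the process is regressive (anticipatory).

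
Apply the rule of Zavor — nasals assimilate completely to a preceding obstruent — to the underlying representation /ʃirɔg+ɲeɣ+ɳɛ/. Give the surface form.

/ɲ/ is the segment targeted by the rule; it sits immediately after /g/, so it assimilates completely and surfaces as [g].
At the second juncture, /ɳ/ likewise becomes [ɣ] adjacent to /ɣ/.

[ʃirɔggeɣɣɛ]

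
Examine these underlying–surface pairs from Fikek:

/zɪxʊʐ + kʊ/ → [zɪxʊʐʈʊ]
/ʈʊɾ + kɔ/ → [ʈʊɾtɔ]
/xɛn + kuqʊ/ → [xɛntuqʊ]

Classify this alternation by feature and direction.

Comparing underlying and surface forms, /k/ → [ʈ] is the alternation; the neighbouring /ʐ/ is constant.
The change velar → retroflex matches the place of the preceding /ʐ/, identifying this as place assimilation.
Manner and voice are unchanged, so the assimilation is partial, not total.
Checking the remaining alternations: /k/ → [t] after /ɾ/ (velar → alveolar, matching alveolar); /k/ → [t] after /n/ (velar → alveolar, matching alveolar) — only place changes, and always toward the preceding segment.
The trigger is the preceding segment, so the direction is progressive (perseverative).

progressive place assimilation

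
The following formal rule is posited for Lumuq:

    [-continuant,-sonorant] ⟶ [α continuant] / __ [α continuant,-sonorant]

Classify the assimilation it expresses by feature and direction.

regressive manner assimilation

The shared variable α links the value of [continuant] on the target to that of the neighbouring obstruent. [continuant] distinguishes stops from fricatives — a manner-of-articulation feature — so this is manner assimilation.
Since the environment is written after the underscore, the trigger follows the target; the direction is regressive.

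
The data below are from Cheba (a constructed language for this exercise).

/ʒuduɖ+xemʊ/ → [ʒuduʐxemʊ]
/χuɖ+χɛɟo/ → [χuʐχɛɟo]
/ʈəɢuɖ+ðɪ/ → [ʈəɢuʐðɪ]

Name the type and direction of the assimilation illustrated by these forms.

regressive manner assimilation

Comparing underlying and surface forms, /ɖ/ → [ʐ] is the alternation; the neighbouring /x/ is constant.
The change stop → fricative matches the manner of the following /x/, identifying this as manner assimilation.
Place and voice are unchanged, so the assimilation is partial, not total.
The other alternating forms pattern the same way: /ɖ/ → [ʐ] before /χ/ (stop → fricative, matching a fricative); /ɖ/ → [ʐ] before /ð/ (stop → fricative, matching a fricative) — only manner changes, and always toward the following segment.
The trigger is the following segment, so the direction is regressive (anticipatory).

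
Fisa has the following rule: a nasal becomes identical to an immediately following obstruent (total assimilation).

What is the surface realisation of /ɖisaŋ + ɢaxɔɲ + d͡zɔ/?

/ŋ/ is the segment targeted by the rule; it sits immediately before /ɢ/, so it assimilates completely and surfaces as [ɢ].
At the second juncture, /ɲ/ likewise becomes [d͡z] adjacent to /d͡z/.

[ɖisaɢɢaxɔd͡zd͡zɔ]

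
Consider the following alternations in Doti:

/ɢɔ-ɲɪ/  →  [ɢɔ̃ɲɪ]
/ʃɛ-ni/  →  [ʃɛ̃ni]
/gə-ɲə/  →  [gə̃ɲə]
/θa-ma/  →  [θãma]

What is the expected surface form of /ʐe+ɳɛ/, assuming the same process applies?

[ʐẽɳɛ]

The data show regressive nasality assimilation (vowel nasalisation): /ɔ/ → [ɔ̃] before /ɲ/; /ɛ/ → [ɛ̃] before /n/; /ə/ → [ə̃] before /ɲ/; /a/ → [ã] before /m/ — a vowel is nasalised by an immediately following nasal consonant.
/e/ sits next to the nasal /ɳ/ and is therefore nasalised to [ẽ].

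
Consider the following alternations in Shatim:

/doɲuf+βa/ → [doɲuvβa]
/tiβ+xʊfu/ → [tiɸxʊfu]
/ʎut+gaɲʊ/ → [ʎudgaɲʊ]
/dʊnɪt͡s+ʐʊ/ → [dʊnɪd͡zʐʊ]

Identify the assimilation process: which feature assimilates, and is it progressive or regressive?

Underlying /f/ is realised as [v] next to /β/; /β/ itself does not change.
The change voiceless → voiced matches the voicing of the following /β/, identifying this as voicing assimilation.
Place and manner are unchanged, so the assimilation is partial, not total.
Checking the remaining alternations: /β/ → [ɸ] before /x/ (voiced → voiceless, matching voiceless); /t/ → [d] before /g/ (voiceless → voiced, matching voiced); /t͡s/ → [d͡z] before /ʐ/ (voiceless → voiced, matching voiced) — only voicing changes, and always toward the following segment.
Since the segment that changes precedes the conditioning segment, the assimilation is regressive.

regressive voicing assimilation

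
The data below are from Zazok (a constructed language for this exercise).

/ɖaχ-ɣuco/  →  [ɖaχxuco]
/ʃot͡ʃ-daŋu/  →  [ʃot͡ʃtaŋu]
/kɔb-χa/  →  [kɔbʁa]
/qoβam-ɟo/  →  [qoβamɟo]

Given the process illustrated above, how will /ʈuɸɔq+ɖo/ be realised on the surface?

The data show progressive voicing assimilation: /ɣ/ → [x] after /χ/; /d/ → [t] after /t͡ʃ/; /χ/ → [ʁ] after /b/. In each pair only voicing changes, matching the preceding consonant, while place and manner stay constant.
No alternation appears in [qoβamɟo]: there the adjacent consonants already agree in voicing (/ɟ/ and /m/ are both voiced), so this form is consistent with the same rule.
The rule targets /ɖ/ (voiced retroflex stop), which sits after the trigger /q/ (voiceless).
Changing only its voicing to voiceless gives [ʈ] — the voiceless retroflex stop.

[ʈuɸɔqʈo]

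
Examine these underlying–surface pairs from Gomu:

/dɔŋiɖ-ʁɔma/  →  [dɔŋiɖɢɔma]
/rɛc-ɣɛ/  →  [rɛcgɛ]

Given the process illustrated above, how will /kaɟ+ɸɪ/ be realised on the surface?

[kaɟpɪ]

The data show progressive manner assimilation: /ʁ/ → [ɢ] after /ɖ/; /ɣ/ → [g] after /c/. In each pair only manner changes, matching the preceding consonant, while place and voice stay constant.
The rule targets /ɸ/ (voiceless bilabial fricative), which sits after the trigger /ɟ/ (stop).
The voiceless bilabial stop is [p], so /ɸ/ → [p].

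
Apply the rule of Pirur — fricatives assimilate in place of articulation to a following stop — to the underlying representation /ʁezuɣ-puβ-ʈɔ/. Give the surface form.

The rule targets /ɣ/ (voiced velar fricative), which sits before the trigger /p/ (bilabial).
Changing only its place to bilabial gives [β] — the voiced bilabial fricative.
At the second juncture, /β/ likewise becomes [ʐ] adjacent to /ʈ/.

[ʁezuβpuʐʈɔ]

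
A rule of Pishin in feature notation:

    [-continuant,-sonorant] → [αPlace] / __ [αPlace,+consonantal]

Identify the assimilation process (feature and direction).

The shared variable α links the value of the place features (abbreviated [Place]) on the target to the same value on the neighbouring segment, so place is the feature that assimilates.
Since the environment is written after the underscore, the trigger follows the target; the direction is regressive.

regressive place assimilation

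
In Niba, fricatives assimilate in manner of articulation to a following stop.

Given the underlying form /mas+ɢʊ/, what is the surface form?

/s/ is a voiceless alveolar fricative. The following trigger /ɢ/ is a stop, so /s/ must become a stop as well.
Changing only its manner to stop gives [t] — the voiceless alveolar stop.

[matɢʊ]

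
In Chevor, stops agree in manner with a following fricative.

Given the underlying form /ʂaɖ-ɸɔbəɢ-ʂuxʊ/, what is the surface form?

[ʂaʐɸɔbəʁʂuxʊ]

/ɖ/ is a voiced retroflex stop. The following trigger /ɸ/ is a fricative, so /ɖ/ must become a fricative as well.
Changing only its manner to fricative gives [ʐ] — the voiced retroflex fricative.
At the second juncture, /ɢ/ likewise becomes [ʁ] adjacent to /ʂ/.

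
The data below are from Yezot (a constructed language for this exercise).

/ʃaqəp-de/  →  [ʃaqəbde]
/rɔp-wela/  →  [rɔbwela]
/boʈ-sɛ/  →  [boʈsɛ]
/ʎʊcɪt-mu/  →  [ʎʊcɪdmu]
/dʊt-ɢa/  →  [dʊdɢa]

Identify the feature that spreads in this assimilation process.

voicing

Comparing underlying and surface forms, /p/ → [b] is the alternation; the neighbouring /d/ is constant.
The change voiceless → voiced matches the voicing of the following /d/, identifying this as voicing assimilation.
The other alternating forms pattern the same way: /p/ → [b] before /w/ (voiceless → voiced, matching voiced); /t/ → [d] before /m/ (voiceless → voiced, matching voiced); /t/ → [d] before /ɢ/ (voiceless → voiced, matching voiced) — only voicing changes, and always toward the following segment.
Nothing changes in [boʈsɛ]: there the adjacent consonants already agree in voicing (/ʈ/ and /s/ are both voiceless), so this form is consistent with the same rule.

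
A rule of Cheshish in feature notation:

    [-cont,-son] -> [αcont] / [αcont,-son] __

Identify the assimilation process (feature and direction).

progressive manner assimilation

The rule copies [cont] (continuancy) from the environment onto the target stops; since [±cont] encodes the stop/fricative manner contrast, the assimilating dimension is manner.
The conditioning segment sits to the left of the focus bar, meaning the trigger precedes the segment that changes — progressive assimilation.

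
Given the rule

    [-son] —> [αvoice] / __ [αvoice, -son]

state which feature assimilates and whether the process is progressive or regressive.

The shared variable α links the value of [voice] on the target to the same value on the neighbouring segment, so voicing is the feature that assimilates.
Since the environment is written after the underscore, the trigger follows the target; the direction is regressive.

regressive voicing assimilation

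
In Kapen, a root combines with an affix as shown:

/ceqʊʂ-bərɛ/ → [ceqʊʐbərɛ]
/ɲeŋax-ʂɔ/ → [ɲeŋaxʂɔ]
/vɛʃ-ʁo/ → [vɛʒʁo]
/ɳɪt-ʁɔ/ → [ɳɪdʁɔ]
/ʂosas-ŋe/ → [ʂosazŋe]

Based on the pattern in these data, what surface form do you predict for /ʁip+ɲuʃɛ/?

[ʁibɲuʃɛ]

The data show regressive voicing assimilation: /ʂ/ → [ʐ] before /b/; /ʃ/ → [ʒ] before /ʁ/; /t/ → [d] before /ʁ/; /s/ → [z] before /ŋ/. In each pair only voicing changes, matching the following consonant, while place and manner stay constant.
No alternation appears in [ɲeŋaxʂɔ]: there the adjacent consonants already agree in voicing (/x/ and /ʂ/ are both voiceless), so this form is consistent with the same rule.
/p/ is a voiceless bilabial stop. The following trigger /ɲ/ is voiced, so /p/ must become voiced as well.
A voiced bilabial stop is [b], so the surface segment is [b].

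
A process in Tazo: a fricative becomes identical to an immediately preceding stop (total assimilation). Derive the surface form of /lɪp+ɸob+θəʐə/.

[lɪppobbəʐə]

/ɸ/ is the segment targeted by the rule; it sits immediately after /p/, so it assimilates completely and surfaces as [p].
At the second juncture, /θ/ likewise becomes [b] adjacent to /b/.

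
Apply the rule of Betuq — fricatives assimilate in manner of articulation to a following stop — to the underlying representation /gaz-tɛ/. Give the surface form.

[gadtɛ]

/z/ is a voiced alveolar fricative. The following trigger /t/ is a stop, so /z/ must become a stop as well.
Changing only its manner to stop gives [d] — the voiced alveolar stop.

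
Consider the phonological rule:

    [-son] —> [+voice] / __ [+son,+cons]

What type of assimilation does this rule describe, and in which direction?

regressive voicing assimilation

The target ([-son], obstruents) acquires [+voice] next to a sonorant consonant ([+son,+cons]) — it takes on the voicing of its neighbour, so the feature that spreads is voicing.
Since the environment is written after the underscore, the trigger follows the target; the direction is regressive.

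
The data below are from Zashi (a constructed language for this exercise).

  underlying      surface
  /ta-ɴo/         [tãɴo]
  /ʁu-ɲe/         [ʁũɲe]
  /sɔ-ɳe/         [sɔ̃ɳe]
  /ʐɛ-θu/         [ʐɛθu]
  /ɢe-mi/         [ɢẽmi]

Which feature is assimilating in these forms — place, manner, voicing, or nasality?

The vowel /a/ surfaces as nasalised [ã] next to the following nasal /ɴ/ — it has acquired the [+nasal] feature of its neighbour.
Likewise in the remaining data: /u/ → [ũ] before /ɲ/; /ɔ/ → [ɔ̃] before /ɳ/; /e/ → [ẽ] before /m/ — each time a vowel is nasalised next to a following nasal.
No change occurs in [ʐɛθu] because the vowel at the boundary is adjacent to an oral consonant, not a nasal (/ɛ/ next to /θ/).

nasality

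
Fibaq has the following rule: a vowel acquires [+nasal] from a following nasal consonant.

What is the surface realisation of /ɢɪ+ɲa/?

[ɢɪ̃ɲa]

The vowel /ɪ/ is adjacent to the following nasal /ɲ/, so it acquires [+nasal] and surfaces as [ɪ̃].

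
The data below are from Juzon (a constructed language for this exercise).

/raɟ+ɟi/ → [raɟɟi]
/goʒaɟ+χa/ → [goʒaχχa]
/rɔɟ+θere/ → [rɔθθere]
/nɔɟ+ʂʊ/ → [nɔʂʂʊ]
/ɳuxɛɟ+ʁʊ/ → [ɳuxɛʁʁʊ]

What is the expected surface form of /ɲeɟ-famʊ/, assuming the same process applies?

[ɲeffamʊ]

The data show regressive total assimilation (/ɟ/ → [χ] before /χ/; /ɟ/ → [θ] before /θ/; /ɟ/ → [ʂ] before /ʂ/; /ɟ/ → [ʁ] before /ʁ/): in every case the target segment becomes identical to its following neighbour, copying more than a single feature.
In [raɟɟi] the two consonants at the boundary are already identical (/ɟ/ + /ɟ/), so the rule applies vacuously and nothing changes.
/ɟ/ is the segment targeted by the rule; it sits immediately before /f/, so it assimilates completely and surfaces as [f].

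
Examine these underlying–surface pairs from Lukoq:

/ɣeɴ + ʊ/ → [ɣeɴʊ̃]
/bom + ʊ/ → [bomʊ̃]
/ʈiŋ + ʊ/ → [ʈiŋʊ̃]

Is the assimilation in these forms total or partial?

partial assimilation

The vowel /ʊ/ surfaces as nasalised [ʊ̃] next to the preceding nasal /ɴ/ — it has acquired the [+nasal] feature of its neighbour.
Likewise in the remaining data: /ʊ/ → [ʊ̃] after /m/; /ʊ/ → [ʊ̃] after /ŋ/ — each time a vowel is nasalised next to a preceding nasal.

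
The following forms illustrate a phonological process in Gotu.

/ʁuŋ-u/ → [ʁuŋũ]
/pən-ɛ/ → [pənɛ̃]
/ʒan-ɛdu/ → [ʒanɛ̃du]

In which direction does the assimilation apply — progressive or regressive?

The vowel /u/ surfaces as nasalised [ũ] next to the preceding nasal /ŋ/ — it has acquired the [+nasal] feature of its neighbour.
Likewise in the remaining data: /ɛ/ → [ɛ̃] after /n/ — each time a vowel is nasalised next to a preceding nasal.
Because the conditioning nasal is to the left of the vowel that changes, the process is progressive (perseverative).

progressive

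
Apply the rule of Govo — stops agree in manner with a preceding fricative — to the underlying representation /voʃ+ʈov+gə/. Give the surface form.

[voʃʂovɣə]

The rule targets /ʈ/ (voiceless retroflex stop), which sits after the trigger /ʃ/ (fricative).
A voiceless retroflex fricative is [ʂ], so the surface segment is [ʂ].
The same rule applies at the second boundary: /g/ → [ɣ] next to /v/.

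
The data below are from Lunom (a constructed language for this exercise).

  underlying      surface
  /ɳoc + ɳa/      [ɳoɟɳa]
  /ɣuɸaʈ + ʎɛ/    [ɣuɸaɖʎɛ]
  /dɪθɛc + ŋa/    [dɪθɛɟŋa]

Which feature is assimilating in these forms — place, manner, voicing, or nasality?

voicing

Underlying /c/ is realised as [ɟ] next to /ɳ/; /ɳ/ itself does not change.
The change voiceless → voiced matches the voicing of the following /ɳ/, identifying this as voicing assimilation.
The same holds elsewhere in the data: /ʈ/ → [ɖ] before /ʎ/ (voiceless → voiced, matching voiced); /c/ → [ɟ] before /ŋ/ (voiceless → voiced, matching voiced) — only voicing changes, and always toward the following segment.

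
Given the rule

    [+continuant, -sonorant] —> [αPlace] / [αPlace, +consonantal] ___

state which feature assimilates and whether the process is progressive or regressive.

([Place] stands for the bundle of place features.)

progressive place assimilation

The shared variable α links the value of the place features (abbreviated [Place]) on the target to the same value on the neighbouring segment, so place is the feature that assimilates.
Since the environment is written before the underscore, the trigger precedes the target; the direction is progressive.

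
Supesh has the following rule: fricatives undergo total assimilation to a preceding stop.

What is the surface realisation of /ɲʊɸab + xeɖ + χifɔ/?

[ɲʊɸabbeɖɖifɔ]

/x/ is the segment targeted by the rule; it sits immediately after /b/, so it assimilates completely and surfaces as [b].
At the second juncture, /χ/ likewise becomes [ɖ] adjacent to /ɖ/.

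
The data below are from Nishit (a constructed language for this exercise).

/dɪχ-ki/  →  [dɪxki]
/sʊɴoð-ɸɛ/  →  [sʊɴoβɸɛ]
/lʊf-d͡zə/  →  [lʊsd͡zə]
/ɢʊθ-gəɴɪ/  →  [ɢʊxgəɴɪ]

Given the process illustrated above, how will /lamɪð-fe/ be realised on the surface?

The data show regressive place assimilation: /χ/ → [x] before /k/; /ð/ → [β] before /ɸ/; /f/ → [s] before /d͡z/; /θ/ → [x] before /g/. In each pair only place changes, matching the following consonant, while manner and voice stay constant.
/ð/ is a voiced dental fricative. The following trigger /f/ is labiodental, so /ð/ must become labiodental as well.
A voiced labiodental fricative is [v], so the surface segment is [v].

[lamɪvfe]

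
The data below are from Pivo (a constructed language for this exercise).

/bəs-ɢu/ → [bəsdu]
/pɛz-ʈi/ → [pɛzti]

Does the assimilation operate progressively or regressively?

Comparing underlying and surface forms, /ɢ/ → [d] is the alternation; the neighbouring /s/ is constant.
/ɢ/ is uvular while /s/ is alveolar; the output [d] is alveolar, matching the trigger — so the feature that spreads is place.
The other alternating form patterns the same way: /ʈ/ → [t] after /z/ (retroflex → alveolar, matching alveolar) — only place changes, and always toward the preceding segment.
Since the segment that changes follows the conditioning segment, the assimilation is progressive.

progressive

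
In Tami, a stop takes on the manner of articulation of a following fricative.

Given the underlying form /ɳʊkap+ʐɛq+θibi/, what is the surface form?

[ɳʊkaɸʐɛχθibi]

The rule targets /p/ (voiceless bilabial stop), which sits before the trigger /ʐ/ (fricative).
The voiceless bilabial fricative is [ɸ], so /p/ → [ɸ].
At the second juncture, /q/ likewise becomes [χ] adjacent to /θ/.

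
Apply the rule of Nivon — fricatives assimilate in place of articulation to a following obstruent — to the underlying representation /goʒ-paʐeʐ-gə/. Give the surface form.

The rule targets /ʒ/ (voiced postalveolar fricative), which sits before the trigger /p/ (bilabial).
A voiced bilabial fricative is [β], so the surface segment is [β].
At the second juncture, /ʐ/ likewise becomes [ɣ] adjacent to /g/.

[goβpaʐeɣgə]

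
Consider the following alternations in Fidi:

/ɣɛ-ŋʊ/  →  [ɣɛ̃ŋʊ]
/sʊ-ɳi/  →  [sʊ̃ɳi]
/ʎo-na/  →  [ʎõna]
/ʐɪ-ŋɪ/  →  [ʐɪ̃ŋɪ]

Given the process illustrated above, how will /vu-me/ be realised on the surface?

[vũme]

The data show regressive nasality assimilation (vowel nasalisation): /ɛ/ → [ɛ̃] before /ŋ/; /ʊ/ → [ʊ̃] before /ɳ/; /o/ → [õ] before /n/; /ɪ/ → [ɪ̃] before /ŋ/ — a vowel is nasalised by an immediately following nasal consonant.
/u/ sits next to the nasal /m/ and is therefore nasalised to [ũ].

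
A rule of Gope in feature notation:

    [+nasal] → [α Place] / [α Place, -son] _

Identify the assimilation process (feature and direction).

progressive place assimilation

The rule copies the place features (abbreviated [Place]) from the environment onto the target, so the assimilating feature is place.
Since the environment is written before the underscore, the trigger precedes the target; the direction is progressive.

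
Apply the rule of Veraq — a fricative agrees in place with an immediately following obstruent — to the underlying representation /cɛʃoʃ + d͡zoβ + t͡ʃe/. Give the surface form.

/ʃ/ is a voiceless postalveolar fricative. The following trigger /d͡z/ is alveolar, so /ʃ/ must become alveolar as well.
A voiceless alveolar fricative is [s], so the surface segment is [s].
At the second juncture, /β/ likewise becomes [ʒ] adjacent to /t͡ʃ/.

[cɛʃosd͡zoʒt͡ʃe]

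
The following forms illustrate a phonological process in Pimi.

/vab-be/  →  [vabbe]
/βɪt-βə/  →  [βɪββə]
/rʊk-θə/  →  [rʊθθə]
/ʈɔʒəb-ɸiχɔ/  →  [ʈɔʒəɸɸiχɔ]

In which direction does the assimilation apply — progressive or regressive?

regressive

Underlying /t/ is realised as [β] next to /β/; /β/ itself does not change.
The output [β] is identical to the trigger /β/ — every feature (place, manner, voicing) has been copied — so this is total assimilation.
The remaining alternations confirm this: /k/ → [θ] before /θ/; /b/ → [ɸ] before /ɸ/ — in each case the output is a copy of the following consonant.
In [vabbe] the two consonants at the boundary are already identical (/b/ + /b/), so the rule applies vacuously and nothing changes.
Since the segment that changes precedes the conditioning segment, the assimilation is regressive.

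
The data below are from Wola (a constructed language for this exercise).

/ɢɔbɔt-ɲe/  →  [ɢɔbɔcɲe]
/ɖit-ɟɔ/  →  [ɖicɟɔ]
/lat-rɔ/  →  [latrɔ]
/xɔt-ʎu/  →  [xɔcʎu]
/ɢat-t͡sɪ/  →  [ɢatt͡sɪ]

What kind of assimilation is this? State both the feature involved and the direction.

regressive place assimilation

Comparing underlying and surface forms, /t/ → [c] is the alternation; the neighbouring /ɲ/ is constant.
The change alveolar → palatal matches the place of the following /ɲ/, identifying this as place assimilation.
Manner and voice are unchanged, so the assimilation is partial, not total.
The same holds elsewhere in the data: /t/ → [c] before /ɟ/ (alveolar → palatal, matching palatal); /t/ → [c] before /ʎ/ (alveolar → palatal, matching palatal) — only place changes, and always toward the following segment.
No alternation appears in [latrɔ], [ɢatt͡sɪ]: there the adjacent consonants already agree in place (/t/ and /r/ are both alveolar; /t/ and /t͡s/ are both alveolar), so these forms are consistent with the same rule.
Since the segment that changes precedes the conditioning segment, the assimilation is regressive.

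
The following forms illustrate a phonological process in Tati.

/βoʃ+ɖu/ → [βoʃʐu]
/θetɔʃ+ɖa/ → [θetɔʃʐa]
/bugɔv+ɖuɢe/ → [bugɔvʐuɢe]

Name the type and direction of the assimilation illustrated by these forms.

progressive manner assimilation

The segment that alternates is /ɖ/, which surfaces as [ʐ] when adjacent to /ʃ/.
The change stop → fricative matches the manner of the preceding /ʃ/, identifying this as manner assimilation.
Place and voice are unchanged, so the assimilation is partial, not total.
The other alternating form patterns the same way: /ɖ/ → [ʐ] after /v/ (stop → fricative, matching a fricative) — only manner changes, and always toward the preceding segment.
The trigger is the preceding segment, so the direction is progressive (perseverative).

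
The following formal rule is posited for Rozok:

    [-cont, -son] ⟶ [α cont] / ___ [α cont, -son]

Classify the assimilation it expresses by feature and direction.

The rule copies [cont] (continuancy) from the environment onto the target stops; since [±cont] encodes the stop/fricative manner contrast, the assimilating dimension is manner.
The conditioning segment sits to the right of the focus bar, meaning the trigger follows the segment that changes — regressive assimilation.

regressive manner assimilation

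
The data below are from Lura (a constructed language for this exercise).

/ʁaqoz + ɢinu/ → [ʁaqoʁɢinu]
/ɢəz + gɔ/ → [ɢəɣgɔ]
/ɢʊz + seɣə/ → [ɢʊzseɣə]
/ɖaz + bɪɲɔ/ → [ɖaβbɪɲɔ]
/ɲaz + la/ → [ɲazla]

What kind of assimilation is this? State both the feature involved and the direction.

The segment that alternates is /z/, which surfaces as [ʁ] when adjacent to /ɢ/.
The change alveolar → uvular matches the place of the following /ɢ/, identifying this as place assimilation.
Manner and voice are unchanged, so the assimilation is partial, not total.
Checking the remaining alternations: /z/ → [ɣ] before /g/ (alveolar → velar, matching velar); /z/ → [β] before /b/ (alveolar → bilabial, matching bilabial) — only place changes, and always toward the following segment.
Nothing changes in [ɢʊzseɣə], [ɲazla]: there the adjacent consonants already agree in place (/z/ and /s/ are both alveolar; /z/ and /l/ are both alveolar), so these forms are consistent with the same rule.
Since the segment that changes precedes the conditioning segment, the assimilation is regressive.

regressive place assimilation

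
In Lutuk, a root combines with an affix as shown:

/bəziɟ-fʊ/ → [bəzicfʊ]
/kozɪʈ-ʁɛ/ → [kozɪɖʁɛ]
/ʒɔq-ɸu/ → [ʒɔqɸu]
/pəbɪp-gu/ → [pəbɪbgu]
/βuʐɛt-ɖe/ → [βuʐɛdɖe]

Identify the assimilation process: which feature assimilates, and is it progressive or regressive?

The segment that alternates is /ɟ/, which surfaces as [c] when adjacent to /f/.
The change voiced → voiceless matches the voicing of the following /f/, identifying this as voicing assimilation.
Place and manner are unchanged, so the assimilation is partial, not total.
The same holds elsewhere in the data: /ʈ/ → [ɖ] before /ʁ/ (voiceless → voiced, matching voiced); /p/ → [b] before /g/ (voiceless → voiced, matching voiced); /t/ → [d] before /ɖ/ (voiceless → voiced, matching voiced) — only voicing changes, and always toward the following segment.
No alternation appears in [ʒɔqɸu]: there the adjacent consonants already agree in voicing (/q/ and /ɸ/ are both voiceless), so this form is consistent with the same rule.
The trigger is the following segment, so the direction is regressive (anticipatory).

regressive voicing assimilation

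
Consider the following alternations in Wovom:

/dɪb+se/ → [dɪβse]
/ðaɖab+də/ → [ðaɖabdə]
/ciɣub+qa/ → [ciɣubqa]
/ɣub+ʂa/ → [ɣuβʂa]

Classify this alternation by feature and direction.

The segment that alternates is /b/, which surfaces as [β] when adjacent to /s/.
/b/ is a stop while /s/ is a fricative; the output [β] is a fricative, matching the trigger — so the feature that spreads is manner.
Place and voice are unchanged, so the assimilation is partial, not total.
The same holds elsewhere in the data: /b/ → [β] before /ʂ/ (stop → fricative, matching a fricative) — only manner changes, and always toward the following segment.
No alternation appears in [ðaɖabdə], [ciɣubqa]: there the adjacent consonants already agree in manner (/b/ and /d/ are both stops; /b/ and /q/ are both stops), so these forms are consistent with the same rule.
The trigger is the following segment, so the direction is regressive (anticipatory).

regressive manner assimilation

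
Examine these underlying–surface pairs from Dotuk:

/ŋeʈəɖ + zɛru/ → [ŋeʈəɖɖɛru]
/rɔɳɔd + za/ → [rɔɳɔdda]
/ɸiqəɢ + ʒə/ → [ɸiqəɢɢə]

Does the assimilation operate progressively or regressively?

progressive

The segment that alternates is /z/, which surfaces as [ɖ] when adjacent to /ɖ/.
The output [ɖ] is identical to the trigger /ɖ/ — every feature (place, manner, voicing) has been copied — so this is total assimilation.
The other forms behave the same way: /z/ → [d] after /d/; /ʒ/ → [ɢ] after /ɢ/ — in each case the output is a copy of the preceding consonant.
Since the segment that changes follows the conditioning segment, the assimilation is progressive.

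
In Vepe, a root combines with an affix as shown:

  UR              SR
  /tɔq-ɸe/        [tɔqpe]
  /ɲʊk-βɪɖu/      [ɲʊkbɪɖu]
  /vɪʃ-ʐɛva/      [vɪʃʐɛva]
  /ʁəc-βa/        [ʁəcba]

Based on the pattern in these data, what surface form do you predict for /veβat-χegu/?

The data show progressive manner assimilation: /ɸ/ → [p] after /q/; /β/ → [b] after /k/; /β/ → [b] after /c/. In each pair only manner changes, matching the preceding consonant, while place and voice stay constant.
Nothing changes in [vɪʃʐɛva]: there the adjacent consonants already agree in manner (/ʐ/ and /ʃ/ are both fricatives), so this form is consistent with the same rule.
The rule targets /χ/ (voiceless uvular fricative), which sits after the trigger /t/ (stop).
A voiceless uvular stop is [q], so the surface segment is [q].

[veβatqegu]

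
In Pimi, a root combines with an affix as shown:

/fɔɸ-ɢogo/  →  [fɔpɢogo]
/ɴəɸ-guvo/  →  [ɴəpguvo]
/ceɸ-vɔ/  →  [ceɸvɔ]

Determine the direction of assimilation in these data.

Comparing underlying and surface forms, /ɸ/ → [p] is the alternation; the neighbouring /ɢ/ is constant.
The change fricative → stop matches the manner of the following /ɢ/, identifying this as manner assimilation.
The same holds elsewhere in the data: /ɸ/ → [p] before /g/ (fricative → stop, matching a stop) — only manner changes, and always toward the following segment.
No alternation appears in [ceɸvɔ]: there the adjacent consonants already agree in manner (/ɸ/ and /v/ are both fricatives), so this form is consistent with the same rule.
The trigger is the following segment, so the direction is regressive (anticipatory).

regressive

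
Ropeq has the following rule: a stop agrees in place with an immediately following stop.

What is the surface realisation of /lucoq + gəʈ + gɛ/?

[lucokgəkgɛ]

/q/ is a voiceless uvular stop. The following trigger /g/ is velar, so /q/ must become velar as well.
Changing only its place to velar gives [k] — the voiceless velar stop.
The same rule applies at the second boundary: /ʈ/ → [k] next to /g/.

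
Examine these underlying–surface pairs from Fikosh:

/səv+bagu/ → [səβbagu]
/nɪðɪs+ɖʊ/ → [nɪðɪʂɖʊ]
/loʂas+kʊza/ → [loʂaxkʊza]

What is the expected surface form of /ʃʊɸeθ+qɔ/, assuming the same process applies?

[ʃʊɸeχqɔ]

The data show regressive place assimilation: /v/ → [β] before /b/; /s/ → [ʂ] before /ɖ/; /s/ → [x] before /k/. In each pair only place changes, matching the following consonant, while manner and voice stay constant.
The rule targets /θ/ (voiceless dental fricative), which sits before the trigger /q/ (uvular).
Changing only its place to uvular gives [χ] — the voiceless uvular fricative.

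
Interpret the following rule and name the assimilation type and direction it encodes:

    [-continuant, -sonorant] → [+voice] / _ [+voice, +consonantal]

regressive voicing assimilation

The structural change is [+voice], and the conditioning segment [+voice, +consonantal] (a voiced consonant) is itself voiced, so the target comes to share the voicing of its neighbour — voicing assimilation.
The conditioning segment sits to the right of the focus bar, meaning the trigger follows the segment that changes — regressive assimilation.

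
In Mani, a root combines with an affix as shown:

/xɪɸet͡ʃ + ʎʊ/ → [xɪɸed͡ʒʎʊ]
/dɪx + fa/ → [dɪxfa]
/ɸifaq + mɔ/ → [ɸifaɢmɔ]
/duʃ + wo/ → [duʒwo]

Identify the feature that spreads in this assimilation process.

Comparing underlying and surface forms, /t͡ʃ/ → [d͡ʒ] is the alternation; the neighbouring /ʎ/ is constant.
/t͡ʃ/ is voiceless while /ʎ/ is voiced; the output [d͡ʒ] is voiced, matching the trigger — so the feature that spreads is voicing.
Checking the remaining alternations: /q/ → [ɢ] before /m/ (voiceless → voiced, matching voiced); /ʃ/ → [ʒ] before /w/ (voiceless → voiced, matching voiced) — only voicing changes, and always toward the following segment.
Nothing changes in [dɪxfa]: there the adjacent consonants already agree in voicing (/x/ and /f/ are both voiceless), so this form is consistent with the same rule.

voicing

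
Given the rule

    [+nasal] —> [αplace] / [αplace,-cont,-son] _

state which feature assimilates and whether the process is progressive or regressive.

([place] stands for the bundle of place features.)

The shared variable α links the value of the place features (abbreviated [place]) on the target to the same value on the neighbouring segment, so place is the feature that assimilates.
Since the environment is written before the underscore, the trigger precedes the target; the direction is progressive.

progressive place assimilation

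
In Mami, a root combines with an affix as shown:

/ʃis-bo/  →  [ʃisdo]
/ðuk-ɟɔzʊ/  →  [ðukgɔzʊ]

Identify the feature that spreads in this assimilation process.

place

The segment that alternates is /b/, which surfaces as [d] when adjacent to /s/.
The change bilabial → alveolar matches the place of the preceding /s/, identifying this as place assimilation.
The same holds elsewhere in the data: /ɟ/ → [g] after /k/ (palatal → velar, matching velar) — only place changes, and always toward the preceding segment.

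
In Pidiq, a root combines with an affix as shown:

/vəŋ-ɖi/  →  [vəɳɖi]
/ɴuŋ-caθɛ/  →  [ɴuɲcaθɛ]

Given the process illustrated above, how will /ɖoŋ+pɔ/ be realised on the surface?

[ɖompɔ]

The data show regressive place assimilation: /ŋ/ → [ɳ] before /ɖ/; /ŋ/ → [ɲ] before /c/. In each pair only place changes, matching the following consonant, while manner and voice stay constant.
The rule targets /ŋ/ (voiced velar nasal), which sits before the trigger /p/ (bilabial).
Changing only its place to bilabial gives [m] — the voiced bilabial nasal.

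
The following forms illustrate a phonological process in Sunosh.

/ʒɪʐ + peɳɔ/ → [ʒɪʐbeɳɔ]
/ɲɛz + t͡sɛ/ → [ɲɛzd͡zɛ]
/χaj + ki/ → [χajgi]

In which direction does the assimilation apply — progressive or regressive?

progressive

The segment that alternates is /p/, which surfaces as [b] when adjacent to /ʐ/.
The change voiceless → voiced matches the voicing of the preceding /ʐ/, identifying this as voicing assimilation.
The other alternating forms pattern the same way: /t͡s/ → [d͡z] after /z/ (voiceless → voiced, matching voiced); /k/ → [g] after /j/ (voiceless → voiced, matching voiced) — only voicing changes, and always toward the preceding segment.
Since the segment that changes follows the conditioning segment, the assimilation is progressive.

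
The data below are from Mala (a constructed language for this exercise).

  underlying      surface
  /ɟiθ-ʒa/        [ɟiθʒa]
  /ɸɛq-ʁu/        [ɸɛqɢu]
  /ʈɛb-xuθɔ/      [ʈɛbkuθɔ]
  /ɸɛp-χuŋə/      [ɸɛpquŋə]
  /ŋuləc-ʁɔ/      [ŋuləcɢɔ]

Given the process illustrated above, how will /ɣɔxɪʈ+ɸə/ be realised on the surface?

[ɣɔxɪʈpə]

The data show progressive manner assimilation: /ʁ/ → [ɢ] after /q/; /x/ → [k] after /b/; /χ/ → [q] after /p/; /ʁ/ → [ɢ] after /c/. In each pair only manner changes, matching the preceding consonant, while place and voice stay constant.
No alternation appears in [ɟiθʒa]: there the adjacent consonants already agree in manner (/ʒ/ and /θ/ are both fricatives), so this form is consistent with the same rule.
/ɸ/ is a voiceless bilabial fricative. The preceding trigger /ʈ/ is a stop, so /ɸ/ must become a stop as well.
The voiceless bilabial stop is [p], so /ɸ/ → [p].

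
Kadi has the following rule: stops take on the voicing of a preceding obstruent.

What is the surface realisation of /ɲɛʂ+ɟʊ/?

The rule targets /ɟ/ (voiced palatal stop), which sits after the trigger /ʂ/ (voiceless).
Changing only its voicing to voiceless gives [c] — the voiceless palatal stop.

[ɲɛʂcʊ]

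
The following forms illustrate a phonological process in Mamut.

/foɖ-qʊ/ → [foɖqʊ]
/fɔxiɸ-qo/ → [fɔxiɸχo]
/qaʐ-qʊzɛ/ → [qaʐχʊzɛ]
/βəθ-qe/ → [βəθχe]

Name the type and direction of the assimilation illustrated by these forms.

progressive manner assimilation

The segment that alternates is /q/, which surfaces as [χ] when adjacent to /ɸ/.
The change stop → fricative matches the manner of the preceding /ɸ/, identifying this as manner assimilation.
Place and voice are unchanged, so the assimilation is partial, not total.
The other alternating forms pattern the same way: /q/ → [χ] after /ʐ/ (stop → fricative, matching a fricative); /q/ → [χ] after /θ/ (stop → fricative, matching a fricative) — only manner changes, and always toward the preceding segment.
No alternation appears in [foɖqʊ]: there the adjacent consonants already agree in manner (/q/ and /ɖ/ are both stops), so this form is consistent with the same rule.
The trigger is the preceding segment, so the direction is progressive (perseverative).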